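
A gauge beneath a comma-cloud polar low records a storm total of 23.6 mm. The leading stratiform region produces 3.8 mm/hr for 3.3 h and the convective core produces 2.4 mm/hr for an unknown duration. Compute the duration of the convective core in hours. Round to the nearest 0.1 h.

duration ≈ 4.6 h

Known phases: 3.8 × 3.3 = 12.54 mm.
Remaining depth = 23.6 − 12.54 = 11.06 mm.
Duration = 11.06 / 2.4 = 4.6 h.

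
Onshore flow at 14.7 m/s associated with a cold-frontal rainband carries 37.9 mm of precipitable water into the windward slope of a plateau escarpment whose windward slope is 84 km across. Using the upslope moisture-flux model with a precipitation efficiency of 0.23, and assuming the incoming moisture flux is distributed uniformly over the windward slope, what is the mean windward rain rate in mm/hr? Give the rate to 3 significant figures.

R ≈ 5.49 mm/hr

Incoming column moisture flux per unit ridge length: F = V × PW = 14.7 × 37.9 = 557.13 mm·m/s.
Spread over the 84 km slope with efficiency ε = 0.23: R = ε·F/W = 0.23 × 557.13 / 84000 m = 1.525e-03 mm/s.
R = 1.525e-03 × 3600 = 5.49 mm/hr.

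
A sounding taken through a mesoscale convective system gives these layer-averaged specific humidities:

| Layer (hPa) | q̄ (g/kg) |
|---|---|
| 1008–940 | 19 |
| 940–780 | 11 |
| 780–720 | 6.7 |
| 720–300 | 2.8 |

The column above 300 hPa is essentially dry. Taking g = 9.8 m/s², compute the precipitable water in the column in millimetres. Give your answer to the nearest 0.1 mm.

PW ≈ 47.2 mm

Precipitable water is the column-integrated vapour mass per unit area: PW = (1/g) Σ q̄ Δp, with q in kg/kg and Δp in Pa (1 kg/m² of water = 1 mm).
Layer 1008–940 hPa: Δp = 68 hPa = 6800 Pa, q̄ = 0.019 kg/kg → 0.019 × 6800 / 9.8 = 13.18 mm
Layer 940–780 hPa: Δp = 160 hPa = 16000 Pa, q̄ = 0.011 kg/kg → 0.011 × 16000 / 9.8 = 17.96 mm
Layer 780–720 hPa: Δp = 60 hPa = 6000 Pa, q̄ = 0.0067 kg/kg → 0.0067 × 6000 / 9.8 = 4.10 mm
Layer 720–300 hPa: Δp = 420 hPa = 42000 Pa, q̄ = 0.0028 kg/kg → 0.0028 × 42000 / 9.8 = 12.00 mm
PW = 13.18 + 17.96 + 4.10 + 12.00 = 47.24 ≈ 47.2 mm.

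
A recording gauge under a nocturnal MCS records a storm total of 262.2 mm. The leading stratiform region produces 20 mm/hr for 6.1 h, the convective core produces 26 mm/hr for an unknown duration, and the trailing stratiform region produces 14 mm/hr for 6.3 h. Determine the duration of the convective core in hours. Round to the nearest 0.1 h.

Known phases: 20 × 6.1 + 14 × 6.3 = 122 + 88.2 = 210.2 mm.
Remaining depth = 262.2 − 210.2 = 52 mm.
Duration = 52 / 26 = 2.0 h.

duration ≈ 2.0 h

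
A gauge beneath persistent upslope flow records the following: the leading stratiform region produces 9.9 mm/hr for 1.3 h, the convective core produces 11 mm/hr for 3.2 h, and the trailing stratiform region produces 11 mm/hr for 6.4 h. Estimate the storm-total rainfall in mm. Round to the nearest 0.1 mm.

total ≈ 118.5 mm

Total = Σ Rᵢ Δtᵢ = 9.9 × 1.3 + 11 × 3.2 + 11 × 6.4
      = 12.87 + 35.2 + 70.4 = 118.5 mm.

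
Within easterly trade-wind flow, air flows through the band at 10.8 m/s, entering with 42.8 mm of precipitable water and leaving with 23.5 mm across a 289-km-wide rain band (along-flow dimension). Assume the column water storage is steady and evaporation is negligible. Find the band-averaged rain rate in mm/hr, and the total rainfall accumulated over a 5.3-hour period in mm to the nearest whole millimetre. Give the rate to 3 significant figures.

Column moisture flux per unit crosswind length is F = V × PW.
Inflow: F_in = 10.8 × 42.8 = 462.24 mm·m/s
Outflow: F_out = 10.8 × 23.5 = 253.8 mm·m/s
Steady-state rate R = (F_in − F_out)/L = (462.24 − 253.8) / 289000 m = 7.212e-04 mm/s.
R = 7.212e-04 × 3600 = 2.60 mm/hr.
Over 5.3 h: total = 2.60 × 5.3 = 13.78 ≈ 14 mm.

R ≈ 2.60 mm/hr; total ≈ 14 mm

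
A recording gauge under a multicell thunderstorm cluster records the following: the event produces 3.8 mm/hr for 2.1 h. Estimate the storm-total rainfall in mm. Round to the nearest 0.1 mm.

total ≈ 8.0 mm

Total = Σ Rᵢ Δtᵢ = 3.8 × 2.1
      = 7.98 = 8.0 mm.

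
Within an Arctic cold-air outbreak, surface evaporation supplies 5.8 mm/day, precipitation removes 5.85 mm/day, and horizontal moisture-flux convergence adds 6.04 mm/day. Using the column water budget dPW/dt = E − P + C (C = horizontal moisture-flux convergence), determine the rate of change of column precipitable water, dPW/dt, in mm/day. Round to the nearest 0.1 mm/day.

dPW/dt ≈ 6.0 mm/day

dPW/dt = E − P + C = 5.8 − 5.85 + (6.04) = 6.0 mm/day.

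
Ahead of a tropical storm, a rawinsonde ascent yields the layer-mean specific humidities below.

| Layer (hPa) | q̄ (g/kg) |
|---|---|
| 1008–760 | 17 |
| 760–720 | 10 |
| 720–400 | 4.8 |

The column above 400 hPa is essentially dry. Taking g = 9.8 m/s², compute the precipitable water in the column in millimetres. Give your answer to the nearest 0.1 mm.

PW ≈ 62.8 mm

Precipitable water is the column-integrated vapour mass per unit area: PW = (1/g) Σ q̄ Δp, with q in kg/kg and Δp in Pa (1 kg/m² of water = 1 mm).
Layer 1008–760 hPa: Δp = 248 hPa = 24800 Pa, q̄ = 0.017 kg/kg → 0.017 × 24800 / 9.8 = 43.02 mm
Layer 760–720 hPa: Δp = 40 hPa = 4000 Pa, q̄ = 0.01 kg/kg → 0.01 × 4000 / 9.8 = 4.08 mm
Layer 720–400 hPa: Δp = 320 hPa = 32000 Pa, q̄ = 0.0048 kg/kg → 0.0048 × 32000 / 9.8 = 15.67 mm
PW = 43.02 + 4.08 + 15.67 = 62.77 ≈ 62.8 mm.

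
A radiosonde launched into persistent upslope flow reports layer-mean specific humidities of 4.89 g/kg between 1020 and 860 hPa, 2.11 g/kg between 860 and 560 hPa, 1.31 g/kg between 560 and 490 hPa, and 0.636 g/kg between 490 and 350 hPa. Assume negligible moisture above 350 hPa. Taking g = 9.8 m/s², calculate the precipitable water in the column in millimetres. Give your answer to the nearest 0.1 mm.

Precipitable water is the column-integrated vapour mass per unit area: PW = (1/g) Σ q̄ Δp, with q in kg/kg and Δp in Pa (1 kg/m² of water = 1 mm).
Layer 1020–860 hPa: Δp = 160 hPa = 16000 Pa, q̄ = 0.00489 kg/kg → 0.00489 × 16000 / 9.8 = 7.98 mm
Layer 860–560 hPa: Δp = 300 hPa = 30000 Pa, q̄ = 0.00211 kg/kg → 0.00211 × 30000 / 9.8 = 6.46 mm
Layer 560–490 hPa: Δp = 70 hPa = 7000 Pa, q̄ = 0.00131 kg/kg → 0.00131 × 7000 / 9.8 = 0.94 mm
Layer 490–350 hPa: Δp = 140 hPa = 14000 Pa, q̄ = 0.000636 kg/kg → 0.000636 × 14000 / 9.8 = 0.91 mm
PW = 7.98 + 6.46 + 0.94 + 0.91 = 16.29 ≈ 16.3 mm.

PW ≈ 16.3 mm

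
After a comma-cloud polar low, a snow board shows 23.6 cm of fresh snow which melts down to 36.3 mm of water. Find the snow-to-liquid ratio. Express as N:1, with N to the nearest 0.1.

ratio ≈ 6.5

Ratio = snow depth / SWE = 236 mm / 36.3 mm = 6.5, i.e. 6.5:1.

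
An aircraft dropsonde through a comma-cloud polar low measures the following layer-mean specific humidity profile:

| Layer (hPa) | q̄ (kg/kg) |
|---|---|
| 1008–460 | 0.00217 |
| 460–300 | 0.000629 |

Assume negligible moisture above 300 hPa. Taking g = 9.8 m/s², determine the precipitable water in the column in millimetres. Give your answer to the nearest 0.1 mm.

PW ≈ 13.2 mm

Precipitable water is the column-integrated vapour mass per unit area: PW = (1/g) Σ q̄ Δp, with q in kg/kg and Δp in Pa (1 kg/m² of water = 1 mm).
Layer 1008–460 hPa: Δp = 548 hPa = 54800 Pa, q̄ = 0.00217 kg/kg → 0.00217 × 54800 / 9.8 = 12.13 mm
Layer 460–300 hPa: Δp = 160 hPa = 16000 Pa, q̄ = 0.000629 kg/kg → 0.000629 × 16000 / 9.8 = 1.03 mm
PW = 12.13 + 1.03 = 13.16 ≈ 13.2 mm.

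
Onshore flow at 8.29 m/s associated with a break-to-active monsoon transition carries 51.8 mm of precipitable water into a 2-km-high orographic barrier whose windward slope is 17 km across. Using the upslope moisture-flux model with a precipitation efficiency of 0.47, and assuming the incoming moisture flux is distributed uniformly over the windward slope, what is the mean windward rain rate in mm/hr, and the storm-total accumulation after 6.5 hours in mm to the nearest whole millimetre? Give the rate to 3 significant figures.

Incoming column moisture flux per unit ridge length: F = V × PW = 8.29 × 51.8 = 429.422 mm·m/s.
Spread over the 17 km slope with efficiency ε = 0.47: R = ε·F/W = 0.47 × 429.422 / 17000 m = 1.187e-02 mm/s.
R = 1.187e-02 × 3600 = 42.7 mm/hr.
Over 6.5 h: total = 42.7 × 6.5 = 277.55 ≈ 278 mm.

R ≈ 42.7 mm/hr; total ≈ 278 mm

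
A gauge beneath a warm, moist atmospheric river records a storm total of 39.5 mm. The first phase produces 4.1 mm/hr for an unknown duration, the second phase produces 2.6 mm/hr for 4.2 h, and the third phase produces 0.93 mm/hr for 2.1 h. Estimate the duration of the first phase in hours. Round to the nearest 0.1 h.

Known phases: 2.6 × 4.2 + 0.93 × 2.1 = 10.92 + 1.953 = 12.873 mm.
Remaining depth = 39.5 − 12.873 = 26.627 mm.
Duration = 26.627 / 4.1 = 6.5 h.

duration ≈ 6.5 h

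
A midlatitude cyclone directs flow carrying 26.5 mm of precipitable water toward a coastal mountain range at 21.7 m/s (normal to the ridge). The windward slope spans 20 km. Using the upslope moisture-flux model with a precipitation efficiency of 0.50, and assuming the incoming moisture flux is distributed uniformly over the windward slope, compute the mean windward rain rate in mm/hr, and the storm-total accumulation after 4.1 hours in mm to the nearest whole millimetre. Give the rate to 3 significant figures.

R ≈ 51.8 mm/hr; total ≈ 212 mm

Incoming column moisture flux per unit ridge length: F = V × PW = 21.7 × 26.5 = 575.05 mm·m/s.
Spread over the 20 km slope with efficiency ε = 0.50: R = ε·F/W = 0.50 × 575.05 / 20000 m = 1.438e-02 mm/s.
R = 1.438e-02 × 3600 = 51.8 mm/hr.
Over 4.1 h: total = 51.8 × 4.1 = 212.38 ≈ 212 mm.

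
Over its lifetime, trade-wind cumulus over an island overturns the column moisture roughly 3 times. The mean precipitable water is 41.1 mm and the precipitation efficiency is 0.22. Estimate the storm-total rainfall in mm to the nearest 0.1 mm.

Each cycle deposits ε × PW = 0.22 × 41.1 = 9.042 mm.
Over 3 cycles: 3 × 9.042 = 27.1 mm.

rainfall ≈ 27.1 mm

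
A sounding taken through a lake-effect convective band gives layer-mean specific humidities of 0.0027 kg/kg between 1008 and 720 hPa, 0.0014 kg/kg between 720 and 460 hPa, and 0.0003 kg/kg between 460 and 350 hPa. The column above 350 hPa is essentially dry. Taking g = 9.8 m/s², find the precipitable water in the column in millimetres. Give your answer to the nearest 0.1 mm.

Precipitable water is the column-integrated vapour mass per unit area: PW = (1/g) Σ q̄ Δp, with q in kg/kg and Δp in Pa (1 kg/m² of water = 1 mm).
Layer 1008–720 hPa: Δp = 288 hPa = 28800 Pa, q̄ = 0.0027 kg/kg → 0.0027 × 28800 / 9.8 = 7.93 mm
Layer 720–460 hPa: Δp = 260 hPa = 26000 Pa, q̄ = 0.0014 kg/kg → 0.0014 × 26000 / 9.8 = 3.71 mm
Layer 460–350 hPa: Δp = 110 hPa = 11000 Pa, q̄ = 0.0003 kg/kg → 0.0003 × 11000 / 9.8 = 0.34 mm
PW = 7.93 + 3.71 + 0.34 = 11.98 ≈ 12.0 mm.

PW ≈ 12.0 mm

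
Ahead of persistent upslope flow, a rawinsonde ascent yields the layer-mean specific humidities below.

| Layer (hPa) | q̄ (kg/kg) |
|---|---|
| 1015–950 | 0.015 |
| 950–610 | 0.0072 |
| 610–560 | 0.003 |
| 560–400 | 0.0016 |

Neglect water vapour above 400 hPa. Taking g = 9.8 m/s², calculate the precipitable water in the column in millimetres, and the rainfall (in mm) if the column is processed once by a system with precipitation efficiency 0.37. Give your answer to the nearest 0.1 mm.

PW ≈ 39.1 mm; rainfall ≈ 14.5 mm

Precipitable water is the column-integrated vapour mass per unit area: PW = (1/g) Σ q̄ Δp, with q in kg/kg and Δp in Pa (1 kg/m² of water = 1 mm).
Layer 1015–950 hPa: Δp = 65 hPa = 6500 Pa, q̄ = 0.015 kg/kg → 0.015 × 6500 / 9.8 = 9.95 mm
Layer 950–610 hPa: Δp = 340 hPa = 34000 Pa, q̄ = 0.0072 kg/kg → 0.0072 × 34000 / 9.8 = 24.98 mm
Layer 610–560 hPa: Δp = 50 hPa = 5000 Pa, q̄ = 0.003 kg/kg → 0.003 × 5000 / 9.8 = 1.53 mm
Layer 560–400 hPa: Δp = 160 hPa = 16000 Pa, q̄ = 0.0016 kg/kg → 0.0016 × 16000 / 9.8 = 2.61 mm
PW = 9.95 + 24.98 + 1.53 + 2.61 = 39.07 ≈ 39.1 mm.
Rainfall = ε × PW = 0.37 × 39.1 = 14.5 mm.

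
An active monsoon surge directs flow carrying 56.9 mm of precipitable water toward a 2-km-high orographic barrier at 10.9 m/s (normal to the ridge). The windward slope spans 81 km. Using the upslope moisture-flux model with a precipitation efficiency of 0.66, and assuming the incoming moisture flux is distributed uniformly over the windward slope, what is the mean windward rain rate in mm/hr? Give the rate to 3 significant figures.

R ≈ 18.2 mm/hr

Incoming column moisture flux per unit ridge length: F = V × PW = 10.9 × 56.9 = 620.21 mm·m/s.
Spread over the 81 km slope with efficiency ε = 0.66: R = ε·F/W = 0.66 × 620.21 / 81000 m = 5.054e-03 mm/s.
R = 5.054e-03 × 3600 = 18.2 mm/hr.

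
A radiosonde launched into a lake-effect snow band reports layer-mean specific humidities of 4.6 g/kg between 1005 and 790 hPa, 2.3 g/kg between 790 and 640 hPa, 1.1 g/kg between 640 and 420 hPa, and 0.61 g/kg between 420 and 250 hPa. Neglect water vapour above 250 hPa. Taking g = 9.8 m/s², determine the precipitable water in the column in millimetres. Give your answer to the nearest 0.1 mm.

Precipitable water is the column-integrated vapour mass per unit area: PW = (1/g) Σ q̄ Δp, with q in kg/kg and Δp in Pa (1 kg/m² of water = 1 mm).
Layer 1005–790 hPa: Δp = 215 hPa = 21500 Pa, q̄ = 0.0046 kg/kg → 0.0046 × 21500 / 9.8 = 10.09 mm
Layer 790–640 hPa: Δp = 150 hPa = 15000 Pa, q̄ = 0.0023 kg/kg → 0.0023 × 15000 / 9.8 = 3.52 mm
Layer 640–420 hPa: Δp = 220 hPa = 22000 Pa, q̄ = 0.0011 kg/kg → 0.0011 × 22000 / 9.8 = 2.47 mm
Layer 420–250 hPa: Δp = 170 hPa = 17000 Pa, q̄ = 0.00061 kg/kg → 0.00061 × 17000 / 9.8 = 1.06 mm
PW = 10.09 + 3.52 + 2.47 + 1.06 = 17.14 ≈ 17.1 mm.

PW ≈ 17.1 mm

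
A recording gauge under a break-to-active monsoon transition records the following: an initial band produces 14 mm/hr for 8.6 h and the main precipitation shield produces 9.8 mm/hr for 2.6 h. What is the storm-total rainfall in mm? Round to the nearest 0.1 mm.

total ≈ 145.9 mm

Total = Σ Rᵢ Δtᵢ = 14 × 8.6 + 9.8 × 2.6
      = 120.4 + 25.48 = 145.9 mm.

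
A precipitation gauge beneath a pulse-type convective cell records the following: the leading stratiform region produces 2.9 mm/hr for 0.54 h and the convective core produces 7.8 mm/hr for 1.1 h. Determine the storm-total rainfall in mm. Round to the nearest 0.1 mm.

Total = Σ Rᵢ Δtᵢ = 2.9 × 0.54 + 7.8 × 1.1
      = 1.566 + 8.58 = 10.1 mm.

total ≈ 10.1 mm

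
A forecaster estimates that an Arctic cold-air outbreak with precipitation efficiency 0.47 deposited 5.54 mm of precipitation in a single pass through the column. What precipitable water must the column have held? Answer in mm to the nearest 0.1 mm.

PW = precipitation / ε = 5.54 / 0.47 = 11.8 mm.

PW ≈ 11.8 mm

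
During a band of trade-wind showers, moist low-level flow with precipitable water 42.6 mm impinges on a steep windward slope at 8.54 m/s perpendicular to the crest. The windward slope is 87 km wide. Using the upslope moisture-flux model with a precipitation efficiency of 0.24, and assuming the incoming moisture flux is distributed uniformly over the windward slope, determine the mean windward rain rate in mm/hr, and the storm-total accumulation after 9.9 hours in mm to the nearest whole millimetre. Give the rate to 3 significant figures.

R ≈ 3.61 mm/hr; total ≈ 36 mm

Incoming column moisture flux per unit ridge length: F = V × PW = 8.54 × 42.6 = 363.804 mm·m/s.
Spread over the 87 km slope with efficiency ε = 0.24: R = ε·F/W = 0.24 × 363.804 / 87000 m = 1.004e-03 mm/s.
R = 1.004e-03 × 3600 = 3.61 mm/hr.
Over 9.9 h: total = 3.61 × 9.9 = 35.739 ≈ 36 mm.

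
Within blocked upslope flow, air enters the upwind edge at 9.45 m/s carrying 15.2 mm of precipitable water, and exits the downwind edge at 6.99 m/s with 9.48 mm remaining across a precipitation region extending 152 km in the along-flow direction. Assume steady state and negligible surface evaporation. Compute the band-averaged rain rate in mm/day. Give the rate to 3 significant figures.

Column moisture flux per unit crosswind length is F = V × PW.
Inflow: F_in = 9.45 × 15.2 = 143.64 mm·m/s
Outflow: F_out = 6.99 × 9.48 = 66.2652 mm·m/s
Steady-state rate R = (F_in − F_out)/L = (143.64 − 66.2652) / 152000 m = 5.090e-04 mm/s.
R = 5.090e-04 × 3600 × 24 = 44.0 mm/day.

R ≈ 44.0 mm/day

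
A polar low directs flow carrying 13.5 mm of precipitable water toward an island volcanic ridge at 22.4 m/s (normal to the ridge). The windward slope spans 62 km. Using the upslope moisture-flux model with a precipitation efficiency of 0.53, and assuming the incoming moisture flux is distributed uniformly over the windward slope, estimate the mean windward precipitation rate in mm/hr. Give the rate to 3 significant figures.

R ≈ 9.31 mm/hr

Incoming column moisture flux per unit ridge length: F = V × PW = 22.4 × 13.5 = 302.4 mm·m/s.
Spread over the 62 km slope with efficiency ε = 0.53: R = ε·F/W = 0.53 × 302.4 / 62000 m = 2.585e-03 mm/s.
R = 2.585e-03 × 3600 = 9.31 mm/hr.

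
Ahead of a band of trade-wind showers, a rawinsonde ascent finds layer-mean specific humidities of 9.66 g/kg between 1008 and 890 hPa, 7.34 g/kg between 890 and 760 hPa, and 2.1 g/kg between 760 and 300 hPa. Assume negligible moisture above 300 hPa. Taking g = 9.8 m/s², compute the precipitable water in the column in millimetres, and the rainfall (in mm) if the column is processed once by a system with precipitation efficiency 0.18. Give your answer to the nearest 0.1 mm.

PW ≈ 31.2 mm; rainfall ≈ 5.6 mm

Precipitable water is the column-integrated vapour mass per unit area: PW = (1/g) Σ q̄ Δp, with q in kg/kg and Δp in Pa (1 kg/m² of water = 1 mm).
Layer 1008–890 hPa: Δp = 118 hPa = 11800 Pa, q̄ = 0.00966 kg/kg → 0.00966 × 11800 / 9.8 = 11.63 mm
Layer 890–760 hPa: Δp = 130 hPa = 13000 Pa, q̄ = 0.00734 kg/kg → 0.00734 × 13000 / 9.8 = 9.74 mm
Layer 760–300 hPa: Δp = 460 hPa = 46000 Pa, q̄ = 0.0021 kg/kg → 0.0021 × 46000 / 9.8 = 9.86 mm
PW = 11.63 + 9.74 + 9.86 = 31.23 ≈ 31.2 mm.
Rainfall = ε × PW = 0.18 × 31.2 = 5.6 mm.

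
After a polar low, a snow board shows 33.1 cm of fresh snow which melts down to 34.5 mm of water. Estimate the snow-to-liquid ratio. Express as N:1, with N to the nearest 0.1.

ratio ≈ 9.6

Ratio = snow depth / SWE = 331 mm / 34.5 mm = 9.6, i.e. 9.6:1.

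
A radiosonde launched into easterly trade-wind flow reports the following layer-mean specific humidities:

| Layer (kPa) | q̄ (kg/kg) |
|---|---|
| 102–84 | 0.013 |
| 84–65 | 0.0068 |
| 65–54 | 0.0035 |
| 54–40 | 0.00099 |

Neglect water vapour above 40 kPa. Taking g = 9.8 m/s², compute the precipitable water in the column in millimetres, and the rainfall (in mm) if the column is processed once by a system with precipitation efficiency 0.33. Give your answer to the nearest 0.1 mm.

PW ≈ 42.4 mm; rainfall ≈ 14.0 mm

Precipitable water is the column-integrated vapour mass per unit area: PW = (1/g) Σ q̄ Δp, with q in kg/kg and Δp in Pa (1 kg/m² of water = 1 mm).
Layer 102–84 kPa: Δp = 180 hPa = 18000 Pa, q̄ = 0.013 kg/kg → 0.013 × 18000 / 9.8 = 23.88 mm
Layer 84–65 kPa: Δp = 190 hPa = 19000 Pa, q̄ = 0.0068 kg/kg → 0.0068 × 19000 / 9.8 = 13.18 mm
Layer 65–54 kPa: Δp = 110 hPa = 11000 Pa, q̄ = 0.0035 kg/kg → 0.0035 × 11000 / 9.8 = 3.93 mm
Layer 54–40 kPa: Δp = 140 hPa = 14000 Pa, q̄ = 0.00099 kg/kg → 0.00099 × 14000 / 9.8 = 1.41 mm
PW = 23.88 + 13.18 + 3.93 + 1.41 = 42.40 ≈ 42.4 mm.
Rainfall = ε × PW = 0.33 × 42.4 = 14.0 mm.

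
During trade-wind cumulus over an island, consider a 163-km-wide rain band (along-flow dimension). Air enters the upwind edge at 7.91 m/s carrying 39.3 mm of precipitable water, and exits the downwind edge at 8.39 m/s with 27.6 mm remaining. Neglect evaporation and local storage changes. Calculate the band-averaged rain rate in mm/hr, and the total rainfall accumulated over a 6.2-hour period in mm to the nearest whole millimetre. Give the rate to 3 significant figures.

R ≈ 1.75 mm/hr; total ≈ 11 mm

Column moisture flux per unit crosswind length is F = V × PW.
Inflow: F_in = 7.91 × 39.3 = 310.863 mm·m/s
Outflow: F_out = 8.39 × 27.6 = 231.564 mm·m/s
Steady-state rate R = (F_in − F_out)/L = (310.863 − 231.564) / 163000 m = 4.865e-04 mm/s.
R = 4.865e-04 × 3600 = 1.75 mm/hr.
Over 6.2 h: total = 1.75 × 6.2 = 10.85 ≈ 11 mm.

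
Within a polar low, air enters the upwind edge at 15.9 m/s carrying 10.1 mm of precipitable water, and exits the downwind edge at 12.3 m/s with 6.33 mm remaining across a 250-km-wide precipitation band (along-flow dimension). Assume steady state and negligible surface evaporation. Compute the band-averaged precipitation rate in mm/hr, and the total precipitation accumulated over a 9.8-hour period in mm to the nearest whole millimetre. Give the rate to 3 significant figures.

R ≈ 1.19 mm/hr; total ≈ 12 mm

Column moisture flux per unit crosswind length is F = V × PW.
Inflow: F_in = 15.9 × 10.1 = 160.59 mm·m/s
Outflow: F_out = 12.3 × 6.33 = 77.859 mm·m/s
Steady-state rate R = (F_in − F_out)/L = (160.59 − 77.859) / 250000 m = 3.309e-04 mm/s.
R = 3.309e-04 × 3600 = 1.19 mm/hr.
Over 9.8 h: total = 1.19 × 9.8 = 11.662 ≈ 12 mm.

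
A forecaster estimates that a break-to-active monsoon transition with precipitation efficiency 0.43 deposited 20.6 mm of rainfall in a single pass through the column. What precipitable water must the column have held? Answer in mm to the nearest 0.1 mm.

PW = rainfall / ε = 20.6 / 0.43 = 47.9 mm.

PW ≈ 47.9 mm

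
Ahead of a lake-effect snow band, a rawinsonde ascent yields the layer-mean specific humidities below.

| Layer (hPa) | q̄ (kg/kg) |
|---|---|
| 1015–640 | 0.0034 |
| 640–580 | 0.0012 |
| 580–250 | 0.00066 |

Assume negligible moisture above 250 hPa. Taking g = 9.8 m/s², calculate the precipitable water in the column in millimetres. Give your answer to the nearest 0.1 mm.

Precipitable water is the column-integrated vapour mass per unit area: PW = (1/g) Σ q̄ Δp, with q in kg/kg and Δp in Pa (1 kg/m² of water = 1 mm).
Layer 1015–640 hPa: Δp = 375 hPa = 37500 Pa, q̄ = 0.0034 kg/kg → 0.0034 × 37500 / 9.8 = 13.01 mm
Layer 640–580 hPa: Δp = 60 hPa = 6000 Pa, q̄ = 0.0012 kg/kg → 0.0012 × 6000 / 9.8 = 0.73 mm
Layer 580–250 hPa: Δp = 330 hPa = 33000 Pa, q̄ = 0.00066 kg/kg → 0.00066 × 33000 / 9.8 = 2.22 mm
PW = 13.01 + 0.73 + 2.22 = 15.96 ≈ 16.0 mm.

PW ≈ 16.0 mm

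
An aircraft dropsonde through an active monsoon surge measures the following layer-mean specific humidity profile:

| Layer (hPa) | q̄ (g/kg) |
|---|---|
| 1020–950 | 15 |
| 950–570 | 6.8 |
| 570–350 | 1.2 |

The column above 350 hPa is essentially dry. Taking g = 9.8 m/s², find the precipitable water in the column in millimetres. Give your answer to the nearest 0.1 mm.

Precipitable water is the column-integrated vapour mass per unit area: PW = (1/g) Σ q̄ Δp, with q in kg/kg and Δp in Pa (1 kg/m² of water = 1 mm).
Layer 1020–950 hPa: Δp = 70 hPa = 7000 Pa, q̄ = 0.015 kg/kg → 0.015 × 7000 / 9.8 = 10.71 mm
Layer 950–570 hPa: Δp = 380 hPa = 38000 Pa, q̄ = 0.0068 kg/kg → 0.0068 × 38000 / 9.8 = 26.37 mm
Layer 570–350 hPa: Δp = 220 hPa = 22000 Pa, q̄ = 0.0012 kg/kg → 0.0012 × 22000 / 9.8 = 2.69 mm
PW = 10.71 + 26.37 + 2.69 = 39.77 ≈ 39.8 mm.

PW ≈ 39.8 mm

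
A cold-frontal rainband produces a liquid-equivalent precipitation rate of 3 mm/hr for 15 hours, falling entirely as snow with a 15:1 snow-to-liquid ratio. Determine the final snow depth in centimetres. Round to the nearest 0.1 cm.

snow depth ≈ 67.5 cm

Liquid-equivalent depth = 3 × 15 = 45 mm.
Snow depth = 45 mm × 15 = 675 mm = 67.5 cm.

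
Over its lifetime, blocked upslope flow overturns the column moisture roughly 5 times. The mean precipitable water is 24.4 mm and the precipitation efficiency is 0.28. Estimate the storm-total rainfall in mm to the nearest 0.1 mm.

Each cycle deposits ε × PW = 0.28 × 24.4 = 6.832 mm.
Over 5 cycles: 5 × 6.832 = 34.2 mm.

rainfall ≈ 34.2 mm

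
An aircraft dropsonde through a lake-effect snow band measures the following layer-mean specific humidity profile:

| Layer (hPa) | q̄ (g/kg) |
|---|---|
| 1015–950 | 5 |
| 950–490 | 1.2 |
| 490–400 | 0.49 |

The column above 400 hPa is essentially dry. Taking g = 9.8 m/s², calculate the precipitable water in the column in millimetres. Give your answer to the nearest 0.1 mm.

Precipitable water is the column-integrated vapour mass per unit area: PW = (1/g) Σ q̄ Δp, with q in kg/kg and Δp in Pa (1 kg/m² of water = 1 mm).
Layer 1015–950 hPa: Δp = 65 hPa = 6500 Pa, q̄ = 0.005 kg/kg → 0.005 × 6500 / 9.8 = 3.32 mm
Layer 950–490 hPa: Δp = 460 hPa = 46000 Pa, q̄ = 0.0012 kg/kg → 0.0012 × 46000 / 9.8 = 5.63 mm
Layer 490–400 hPa: Δp = 90 hPa = 9000 Pa, q̄ = 0.00049 kg/kg → 0.00049 × 9000 / 9.8 = 0.45 mm
PW = 3.32 + 5.63 + 0.45 = 9.40 ≈ 9.4 mm.

PW ≈ 9.4 mm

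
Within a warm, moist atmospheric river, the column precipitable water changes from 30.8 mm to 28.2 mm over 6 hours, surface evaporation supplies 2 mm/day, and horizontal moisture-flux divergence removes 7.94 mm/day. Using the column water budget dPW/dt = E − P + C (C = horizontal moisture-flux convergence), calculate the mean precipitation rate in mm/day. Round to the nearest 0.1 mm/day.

P ≈ 4.5 mm/day

dPW/dt = (28.2 − 30.8) mm / (6/24 day) = -10.400 mm/day.
P = E + C − dPW/dt = 2 + (-7.94) − (-10.400) = 4.5 mm/day.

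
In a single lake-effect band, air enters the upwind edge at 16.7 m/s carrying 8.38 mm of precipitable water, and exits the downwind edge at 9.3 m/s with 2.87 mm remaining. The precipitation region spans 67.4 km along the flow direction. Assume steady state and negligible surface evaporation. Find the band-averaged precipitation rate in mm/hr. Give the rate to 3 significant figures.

Column moisture flux per unit crosswind length is F = V × PW.
Inflow: F_in = 16.7 × 8.38 = 139.946 mm·m/s
Outflow: F_out = 9.3 × 2.87 = 26.691 mm·m/s
Steady-state rate R = (F_in − F_out)/L = (139.946 − 26.691) / 67400 m = 1.680e-03 mm/s.
R = 1.680e-03 × 3600 = 6.05 mm/hr.

R ≈ 6.05 mm/hr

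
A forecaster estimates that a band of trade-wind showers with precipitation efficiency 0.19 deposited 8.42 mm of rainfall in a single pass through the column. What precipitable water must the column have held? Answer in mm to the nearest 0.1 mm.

PW ≈ 44.3 mm

PW = rainfall / ε = 8.42 / 0.19 = 44.3 mm.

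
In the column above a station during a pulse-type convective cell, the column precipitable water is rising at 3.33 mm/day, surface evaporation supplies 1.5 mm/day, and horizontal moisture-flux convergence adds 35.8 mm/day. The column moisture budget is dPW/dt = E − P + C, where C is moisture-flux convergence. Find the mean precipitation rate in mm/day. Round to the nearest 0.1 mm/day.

dPW/dt = +3.33 mm/day.
P = E + C − dPW/dt = 1.5 + (35.8) − (+3.33) = 34.0 mm/day.

P ≈ 34.0 mm/day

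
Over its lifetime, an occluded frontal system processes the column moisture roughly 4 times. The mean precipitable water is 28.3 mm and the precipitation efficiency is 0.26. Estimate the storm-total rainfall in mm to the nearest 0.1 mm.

Each cycle deposits ε × PW = 0.26 × 28.3 = 7.358 mm.
Over 4 cycles: 4 × 7.358 = 29.4 mm.

rainfall ≈ 29.4 mm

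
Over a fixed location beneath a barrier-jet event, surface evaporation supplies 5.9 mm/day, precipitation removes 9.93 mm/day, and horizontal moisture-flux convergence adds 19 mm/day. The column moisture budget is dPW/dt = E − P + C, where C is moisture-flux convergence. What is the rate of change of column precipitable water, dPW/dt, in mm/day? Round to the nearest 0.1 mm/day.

dPW/dt = E − P + C = 5.9 − 9.93 + (19) = 15.0 mm/day.

dPW/dt ≈ 15.0 mm/day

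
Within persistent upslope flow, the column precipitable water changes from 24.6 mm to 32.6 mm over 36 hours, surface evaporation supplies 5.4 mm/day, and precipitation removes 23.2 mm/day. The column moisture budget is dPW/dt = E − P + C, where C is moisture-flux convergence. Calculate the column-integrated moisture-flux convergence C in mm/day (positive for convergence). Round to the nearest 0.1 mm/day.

C ≈ 23.1 mm/day

dPW/dt = (32.6 − 24.6) mm / (36/24 day) = +5.333 mm/day.
C = dPW/dt − E + P = (+5.333) − 5.4 + 23.2 = 23.1 mm/day.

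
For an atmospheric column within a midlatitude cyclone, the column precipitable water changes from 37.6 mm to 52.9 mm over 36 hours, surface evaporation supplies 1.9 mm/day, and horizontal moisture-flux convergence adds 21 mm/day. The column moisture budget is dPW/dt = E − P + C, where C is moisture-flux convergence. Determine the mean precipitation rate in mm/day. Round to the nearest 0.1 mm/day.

dPW/dt = (52.9 − 37.6) mm / (36/24 day) = +10.200 mm/day.
P = E + C − dPW/dt = 1.9 + (21) − (+10.200) = 12.7 mm/day.

P ≈ 12.7 mm/day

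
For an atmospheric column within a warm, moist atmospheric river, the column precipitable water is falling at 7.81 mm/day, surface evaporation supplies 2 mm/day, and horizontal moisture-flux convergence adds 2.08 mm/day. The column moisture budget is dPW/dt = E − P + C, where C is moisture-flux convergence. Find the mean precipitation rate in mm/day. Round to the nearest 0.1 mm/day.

dPW/dt = -7.81 mm/day.
P = E + C − dPW/dt = 2 + (2.08) − (-7.81) = 11.9 mm/day.

P ≈ 11.9 mm/day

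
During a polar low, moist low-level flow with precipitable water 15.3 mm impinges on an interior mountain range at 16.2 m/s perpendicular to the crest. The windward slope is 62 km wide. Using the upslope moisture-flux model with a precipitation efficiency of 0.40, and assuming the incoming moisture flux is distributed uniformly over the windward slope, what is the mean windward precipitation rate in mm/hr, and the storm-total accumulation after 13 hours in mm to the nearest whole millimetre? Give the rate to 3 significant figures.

R ≈ 5.76 mm/hr; total ≈ 75 mm

Incoming column moisture flux per unit ridge length: F = V × PW = 16.2 × 15.3 = 247.86 mm·m/s.
Spread over the 62 km slope with efficiency ε = 0.40: R = ε·F/W = 0.40 × 247.86 / 62000 m = 1.599e-03 mm/s.
R = 1.599e-03 × 3600 = 5.76 mm/hr.
Over 13 h: total = 5.76 × 13 = 74.88 ≈ 75 mm.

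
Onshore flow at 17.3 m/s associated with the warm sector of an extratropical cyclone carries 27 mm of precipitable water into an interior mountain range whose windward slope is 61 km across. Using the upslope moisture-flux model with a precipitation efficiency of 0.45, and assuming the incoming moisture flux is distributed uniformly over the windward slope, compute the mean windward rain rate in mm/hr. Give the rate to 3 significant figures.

Incoming column moisture flux per unit ridge length: F = V × PW = 17.3 × 27 = 467.1 mm·m/s.
Spread over the 61 km slope with efficiency ε = 0.45: R = ε·F/W = 0.45 × 467.1 / 61000 m = 3.446e-03 mm/s.
R = 3.446e-03 × 3600 = 12.4 mm/hr.

R ≈ 12.4 mm/hr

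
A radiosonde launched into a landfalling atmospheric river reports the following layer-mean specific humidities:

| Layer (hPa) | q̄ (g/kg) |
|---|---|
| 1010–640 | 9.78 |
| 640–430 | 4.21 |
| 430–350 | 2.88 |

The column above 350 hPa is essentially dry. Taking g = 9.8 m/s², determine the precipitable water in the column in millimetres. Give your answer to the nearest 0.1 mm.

Precipitable water is the column-integrated vapour mass per unit area: PW = (1/g) Σ q̄ Δp, with q in kg/kg and Δp in Pa (1 kg/m² of water = 1 mm).
Layer 1010–640 hPa: Δp = 370 hPa = 37000 Pa, q̄ = 0.00978 kg/kg → 0.00978 × 37000 / 9.8 = 36.92 mm
Layer 640–430 hPa: Δp = 210 hPa = 21000 Pa, q̄ = 0.00421 kg/kg → 0.00421 × 21000 / 9.8 = 9.02 mm
Layer 430–350 hPa: Δp = 80 hPa = 8000 Pa, q̄ = 0.00288 kg/kg → 0.00288 × 8000 / 9.8 = 2.35 mm
PW = 36.92 + 9.02 + 2.35 = 48.29 ≈ 48.3 mm.

PW ≈ 48.3 mm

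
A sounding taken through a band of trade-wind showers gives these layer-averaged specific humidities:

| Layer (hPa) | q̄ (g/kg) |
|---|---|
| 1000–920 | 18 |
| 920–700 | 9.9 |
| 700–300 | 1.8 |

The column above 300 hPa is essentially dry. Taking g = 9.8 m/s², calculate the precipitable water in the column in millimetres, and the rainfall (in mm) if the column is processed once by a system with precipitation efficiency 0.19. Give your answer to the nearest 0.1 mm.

Precipitable water is the column-integrated vapour mass per unit area: PW = (1/g) Σ q̄ Δp, with q in kg/kg and Δp in Pa (1 kg/m² of water = 1 mm).
Layer 1000–920 hPa: Δp = 80 hPa = 8000 Pa, q̄ = 0.018 kg/kg → 0.018 × 8000 / 9.8 = 14.69 mm
Layer 920–700 hPa: Δp = 220 hPa = 22000 Pa, q̄ = 0.0099 kg/kg → 0.0099 × 22000 / 9.8 = 22.22 mm
Layer 700–300 hPa: Δp = 400 hPa = 40000 Pa, q̄ = 0.0018 kg/kg → 0.0018 × 40000 / 9.8 = 7.35 mm
PW = 14.69 + 22.22 + 7.35 = 44.26 ≈ 44.3 mm.
Rainfall = ε × PW = 0.19 × 44.3 = 8.4 mm.

PW ≈ 44.3 mm; rainfall ≈ 8.4 mm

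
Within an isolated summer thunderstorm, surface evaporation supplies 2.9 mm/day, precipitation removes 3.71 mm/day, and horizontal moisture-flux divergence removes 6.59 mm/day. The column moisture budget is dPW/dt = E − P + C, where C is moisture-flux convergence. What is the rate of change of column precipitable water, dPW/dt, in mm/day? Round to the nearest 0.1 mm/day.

dPW/dt ≈ -7.4 mm/day

dPW/dt = E − P + C = 2.9 − 3.71 + (-6.59) = -7.4 mm/day.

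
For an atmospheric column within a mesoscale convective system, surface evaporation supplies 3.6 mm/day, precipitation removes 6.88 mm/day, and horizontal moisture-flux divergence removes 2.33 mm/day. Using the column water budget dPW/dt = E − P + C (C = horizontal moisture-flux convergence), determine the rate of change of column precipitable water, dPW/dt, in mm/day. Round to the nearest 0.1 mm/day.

dPW/dt = E − P + C = 3.6 − 6.88 + (-2.33) = -5.6 mm/day.

dPW/dt ≈ -5.6 mm/day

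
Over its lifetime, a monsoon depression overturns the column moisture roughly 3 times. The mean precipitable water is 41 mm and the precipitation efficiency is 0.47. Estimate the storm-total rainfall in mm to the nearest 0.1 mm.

rainfall ≈ 57.8 mm

Each cycle deposits ε × PW = 0.47 × 41 = 19.27 mm.
Over 3 cycles: 3 × 19.27 = 57.8 mm.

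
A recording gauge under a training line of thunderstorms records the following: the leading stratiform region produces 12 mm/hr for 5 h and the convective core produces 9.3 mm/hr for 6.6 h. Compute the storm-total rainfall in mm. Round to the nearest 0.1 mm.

total ≈ 121.4 mm

Total = Σ Rᵢ Δtᵢ = 12 × 5 + 9.3 × 6.6
      = 60 + 61.38 = 121.4 mm.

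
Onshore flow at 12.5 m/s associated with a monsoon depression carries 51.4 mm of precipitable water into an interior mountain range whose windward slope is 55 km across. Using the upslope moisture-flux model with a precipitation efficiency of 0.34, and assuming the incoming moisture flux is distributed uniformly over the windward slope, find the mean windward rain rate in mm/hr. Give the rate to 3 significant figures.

Incoming column moisture flux per unit ridge length: F = V × PW = 12.5 × 51.4 = 642.5 mm·m/s.
Spread over the 55 km slope with efficiency ε = 0.34: R = ε·F/W = 0.34 × 642.5 / 55000 m = 3.972e-03 mm/s.
R = 3.972e-03 × 3600 = 14.3 mm/hr.

R ≈ 14.3 mm/hr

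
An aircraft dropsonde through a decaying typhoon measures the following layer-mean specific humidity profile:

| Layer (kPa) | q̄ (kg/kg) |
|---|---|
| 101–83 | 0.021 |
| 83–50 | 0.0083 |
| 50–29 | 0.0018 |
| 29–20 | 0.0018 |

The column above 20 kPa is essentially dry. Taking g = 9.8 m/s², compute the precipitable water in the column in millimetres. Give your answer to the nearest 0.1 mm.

Precipitable water is the column-integrated vapour mass per unit area: PW = (1/g) Σ q̄ Δp, with q in kg/kg and Δp in Pa (1 kg/m² of water = 1 mm).
Layer 101–83 kPa: Δp = 180 hPa = 18000 Pa, q̄ = 0.021 kg/kg → 0.021 × 18000 / 9.8 = 38.57 mm
Layer 83–50 kPa: Δp = 330 hPa = 33000 Pa, q̄ = 0.0083 kg/kg → 0.0083 × 33000 / 9.8 = 27.95 mm
Layer 50–29 kPa: Δp = 210 hPa = 21000 Pa, q̄ = 0.0018 kg/kg → 0.0018 × 21000 / 9.8 = 3.86 mm
Layer 29–20 kPa: Δp = 90 hPa = 9000 Pa, q̄ = 0.0018 kg/kg → 0.0018 × 9000 / 9.8 = 1.65 mm
PW = 38.57 + 27.95 + 3.86 + 1.65 = 72.03 ≈ 72.0 mm.

PW ≈ 72.0 mm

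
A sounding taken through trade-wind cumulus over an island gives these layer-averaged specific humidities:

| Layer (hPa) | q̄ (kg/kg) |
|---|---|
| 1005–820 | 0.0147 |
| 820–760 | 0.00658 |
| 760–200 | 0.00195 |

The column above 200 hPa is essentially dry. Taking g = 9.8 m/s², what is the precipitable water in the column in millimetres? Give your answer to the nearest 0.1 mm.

Precipitable water is the column-integrated vapour mass per unit area: PW = (1/g) Σ q̄ Δp, with q in kg/kg and Δp in Pa (1 kg/m² of water = 1 mm).
Layer 1005–820 hPa: Δp = 185 hPa = 18500 Pa, q̄ = 0.0147 kg/kg → 0.0147 × 18500 / 9.8 = 27.75 mm
Layer 820–760 hPa: Δp = 60 hPa = 6000 Pa, q̄ = 0.00658 kg/kg → 0.00658 × 6000 / 9.8 = 4.03 mm
Layer 760–200 hPa: Δp = 560 hPa = 56000 Pa, q̄ = 0.00195 kg/kg → 0.00195 × 56000 / 9.8 = 11.14 mm
PW = 27.75 + 4.03 + 11.14 = 42.92 ≈ 42.9 mm.

PW ≈ 42.9 mm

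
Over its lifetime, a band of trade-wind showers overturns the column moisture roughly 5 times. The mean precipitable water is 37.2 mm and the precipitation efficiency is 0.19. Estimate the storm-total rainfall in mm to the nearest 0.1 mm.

Each cycle deposits ε × PW = 0.19 × 37.2 = 7.068 mm.
Over 5 cycles: 5 × 7.068 = 35.3 mm.

rainfall ≈ 35.3 mm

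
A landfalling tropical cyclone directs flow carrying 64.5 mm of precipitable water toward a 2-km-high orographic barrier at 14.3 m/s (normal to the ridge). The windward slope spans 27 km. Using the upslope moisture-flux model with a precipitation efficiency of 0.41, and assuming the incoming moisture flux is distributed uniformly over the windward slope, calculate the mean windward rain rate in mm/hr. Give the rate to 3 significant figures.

Incoming column moisture flux per unit ridge length: F = V × PW = 14.3 × 64.5 = 922.35 mm·m/s.
Spread over the 27 km slope with efficiency ε = 0.41: R = ε·F/W = 0.41 × 922.35 / 27000 m = 1.401e-02 mm/s.
R = 1.401e-02 × 3600 = 50.4 mm/hr.

R ≈ 50.4 mm/hr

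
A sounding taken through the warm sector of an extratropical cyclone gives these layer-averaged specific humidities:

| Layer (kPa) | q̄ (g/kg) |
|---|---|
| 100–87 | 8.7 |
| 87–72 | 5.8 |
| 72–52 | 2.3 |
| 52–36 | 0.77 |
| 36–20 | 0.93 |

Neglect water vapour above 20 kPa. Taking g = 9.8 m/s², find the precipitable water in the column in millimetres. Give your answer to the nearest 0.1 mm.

Precipitable water is the column-integrated vapour mass per unit area: PW = (1/g) Σ q̄ Δp, with q in kg/kg and Δp in Pa (1 kg/m² of water = 1 mm).
Layer 100–87 kPa: Δp = 130 hPa = 13000 Pa, q̄ = 0.0087 kg/kg → 0.0087 × 13000 / 9.8 = 11.54 mm
Layer 87–72 kPa: Δp = 150 hPa = 15000 Pa, q̄ = 0.0058 kg/kg → 0.0058 × 15000 / 9.8 = 8.88 mm
Layer 72–52 kPa: Δp = 200 hPa = 20000 Pa, q̄ = 0.0023 kg/kg → 0.0023 × 20000 / 9.8 = 4.69 mm
Layer 52–36 kPa: Δp = 160 hPa = 16000 Pa, q̄ = 0.00077 kg/kg → 0.00077 × 16000 / 9.8 = 1.26 mm
Layer 36–20 kPa: Δp = 160 hPa = 16000 Pa, q̄ = 0.00093 kg/kg → 0.00093 × 16000 / 9.8 = 1.52 mm
PW = 11.54 + 8.88 + 4.69 + 1.26 + 1.52 = 27.89 ≈ 27.9 mm.

PW ≈ 27.9 mm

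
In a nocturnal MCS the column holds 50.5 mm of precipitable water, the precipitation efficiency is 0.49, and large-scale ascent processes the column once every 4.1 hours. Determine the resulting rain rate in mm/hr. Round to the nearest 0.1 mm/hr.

R ≈ 6.0 mm/hr

Each overturning extracts ε × PW = 0.49 × 50.5 = 24.745 mm.
Rate = ε·PW / τ = 24.745 / 4.1 h = 6.0 mm/hr.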